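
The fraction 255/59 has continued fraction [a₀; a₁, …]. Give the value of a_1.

3

Run the Euclidean algorithm, recording each quotient:
255 = 4·59 + 19, so a_0 = 4
59 = 3·19 + 2, so a_1 = 3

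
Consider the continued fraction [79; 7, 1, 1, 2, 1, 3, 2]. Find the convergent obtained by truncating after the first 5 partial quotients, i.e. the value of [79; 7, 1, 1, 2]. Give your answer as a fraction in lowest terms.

Start with 2.
1 + 1/(2/1) = 1 + 1/2 = 3/2
1 + 1/(3/2) = 1 + 2/3 = 5/3
7 + 1/(5/3) = 7 + 3/5 = 38/5
79 + 1/(38/5) = 79 + 5/38 = 3007/38

3007/38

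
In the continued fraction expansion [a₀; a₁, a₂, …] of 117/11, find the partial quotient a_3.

117 = 10·11 + 7, so a_0 = 10
11 = 1·7 + 4, so a_1 = 1
7 = 1·4 + 3, so a_2 = 1
4 = 1·3 + 1, so a_3 = 1

1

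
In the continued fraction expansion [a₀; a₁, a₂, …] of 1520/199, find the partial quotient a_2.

1520 = 7·199 + 127, so a_0 = 7
199 = 1·127 + 72, so a_1 = 1
127 = 1·72 + 55, so a_2 = 1

1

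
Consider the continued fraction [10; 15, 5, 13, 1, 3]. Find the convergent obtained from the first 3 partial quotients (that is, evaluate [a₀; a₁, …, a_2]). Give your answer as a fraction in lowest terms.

Start with 5.
15 + 1/(5/1) = 15 + 1/5 = 76/5
10 + 1/(76/5) = 10 + 5/76 = 765/76

765/76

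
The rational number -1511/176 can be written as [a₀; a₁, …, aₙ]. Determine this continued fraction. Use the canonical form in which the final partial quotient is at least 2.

Run the Euclidean algorithm, recording each quotient:
-1511 ÷ 176 → quotient -9, remainder 73
176 ÷ 73 → quotient 2, remainder 30
73 ÷ 30 → quotient 2, remainder 13
30 ÷ 13 → quotient 2, remainder 4
13 ÷ 4 → quotient 3, remainder 1
4 ÷ 1 → quotient 4, remainder 0

[-9; 2, 2, 2, 3, 4]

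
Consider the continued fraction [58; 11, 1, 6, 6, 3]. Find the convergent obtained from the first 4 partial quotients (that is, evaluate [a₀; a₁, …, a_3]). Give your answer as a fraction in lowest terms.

4821/83

a_0 = 58: 58/1
a_1 = 11: 639/11
a_2 = 1: 697/12
a_3 = 6: 4821/83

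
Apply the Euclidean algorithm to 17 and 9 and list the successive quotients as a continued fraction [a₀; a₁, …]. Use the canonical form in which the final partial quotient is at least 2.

[1; 1, 8]

Repeatedly divide and take the remainder:
17 = 1·9 + 8, so a_0 = 1
9 = 1·8 + 1, so a_1 = 1
8 = 8·1 + 0, so a_2 = 8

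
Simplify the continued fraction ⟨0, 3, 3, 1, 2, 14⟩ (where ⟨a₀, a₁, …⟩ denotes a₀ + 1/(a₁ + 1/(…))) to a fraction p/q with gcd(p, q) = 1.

Start with 14.
2 + 1/(14/1) = 2 + 1/14 = 29/14
1 + 1/(29/14) = 1 + 14/29 = 43/29
3 + 1/(43/29) = 3 + 29/43 = 158/43
3 + 1/(158/43) = 3 + 43/158 = 517/158
0 + 1/(517/158) = 0 + 158/517 = 158/517

158/517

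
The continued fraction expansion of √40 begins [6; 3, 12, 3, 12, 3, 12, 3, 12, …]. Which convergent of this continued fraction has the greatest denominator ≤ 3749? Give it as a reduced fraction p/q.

List convergents until the denominator exceeds the bound:
a_0 = 6: 6/1  (≤ bound)
a_1 = 3: 19/3  (≤ bound)
a_2 = 12: 234/37  (≤ bound)
a_3 = 3: 721/114  (≤ bound)
a_4 = 12: 8886/1405  (≤ bound)
a_5 = 3: 27379/4329  (> 3749, stop)

8886/1405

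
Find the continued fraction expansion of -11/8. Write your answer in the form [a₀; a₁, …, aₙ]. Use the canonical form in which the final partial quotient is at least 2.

[-2; 1, 1, 1, 2]

⌊-11/8⌋ = -2, remainder 5
⌊8/5⌋ = 1, remainder 3
⌊5/3⌋ = 1, remainder 2
⌊3/2⌋ = 1, remainder 1
⌊2/1⌋ = 2, remainder 0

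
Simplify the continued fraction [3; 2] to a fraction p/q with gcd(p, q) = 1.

Start with 2.
3 + 1/(2/1) = 3 + 1/2 = 7/2

7/2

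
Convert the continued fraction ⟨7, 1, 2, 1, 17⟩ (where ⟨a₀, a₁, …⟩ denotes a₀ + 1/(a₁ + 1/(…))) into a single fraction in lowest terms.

Use the convergent recurrence hₖ = aₖ·hₖ₋₁ + hₖ₋₂ (and likewise for the denominators kₖ):
a_0 = 7: 7/1
a_1 = 1: 8/1
a_2 = 2: 23/3
a_3 = 1: 31/4
a_4 = 17: 550/71

550/71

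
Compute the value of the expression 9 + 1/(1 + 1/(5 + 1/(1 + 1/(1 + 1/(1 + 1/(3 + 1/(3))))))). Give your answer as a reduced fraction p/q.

Collapse the nested fraction from the inside out:
Start with 3.
3 + 1/(3/1) = 3 + 1/3 = 10/3
1 + 1/(10/3) = 1 + 3/10 = 13/10
1 + 1/(13/10) = 1 + 10/13 = 23/13
1 + 1/(23/13) = 1 + 13/23 = 36/23
5 + 1/(36/23) = 5 + 23/36 = 203/36
1 + 1/(203/36) = 1 + 36/203 = 239/203
9 + 1/(239/203) = 9 + 203/239 = 2354/239

2354/239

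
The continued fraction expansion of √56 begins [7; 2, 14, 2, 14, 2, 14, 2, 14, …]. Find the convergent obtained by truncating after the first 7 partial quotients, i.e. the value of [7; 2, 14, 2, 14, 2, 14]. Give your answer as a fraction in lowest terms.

194873/26041

Start with 14.
2 + 1/(14/1) = 2 + 1/14 = 29/14
14 + 1/(29/14) = 14 + 14/29 = 420/29
2 + 1/(420/29) = 2 + 29/420 = 869/420
14 + 1/(869/420) = 14 + 420/869 = 12586/869
2 + 1/(12586/869) = 2 + 869/12586 = 26041/12586
7 + 1/(26041/12586) = 7 + 12586/26041 = 194873/26041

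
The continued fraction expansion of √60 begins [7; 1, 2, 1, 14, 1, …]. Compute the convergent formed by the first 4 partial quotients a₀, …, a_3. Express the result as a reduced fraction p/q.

a_0 = 7: 7/1
a_1 = 1: 8/1
a_2 = 2: 23/3
a_3 = 1: 31/4

31/4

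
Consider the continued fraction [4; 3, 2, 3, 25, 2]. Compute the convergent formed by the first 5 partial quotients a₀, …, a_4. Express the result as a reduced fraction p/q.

2605/607

Start with 25.
3 + 1/(25/1) = 3 + 1/25 = 76/25
2 + 1/(76/25) = 2 + 25/76 = 177/76
3 + 1/(177/76) = 3 + 76/177 = 607/177
4 + 1/(607/177) = 4 + 177/607 = 2605/607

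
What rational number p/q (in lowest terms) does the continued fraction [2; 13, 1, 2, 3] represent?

284/137

Starting at the tail and folding back:
Start with 3.
2 + 1/(3/1) = 2 + 1/3 = 7/3
1 + 1/(7/3) = 1 + 3/7 = 10/7
13 + 1/(10/7) = 13 + 7/10 = 137/10
2 + 1/(137/10) = 2 + 10/137 = 284/137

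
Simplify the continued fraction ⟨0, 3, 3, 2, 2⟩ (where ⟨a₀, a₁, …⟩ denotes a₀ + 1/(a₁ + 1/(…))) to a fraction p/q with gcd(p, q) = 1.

17/56

Collapse the nested fraction from the inside out:
Start with 2.
2 + 1/(2/1) = 2 + 1/2 = 5/2
3 + 1/(5/2) = 3 + 2/5 = 17/5
3 + 1/(17/5) = 3 + 5/17 = 56/17
0 + 1/(56/17) = 0 + 17/56 = 17/56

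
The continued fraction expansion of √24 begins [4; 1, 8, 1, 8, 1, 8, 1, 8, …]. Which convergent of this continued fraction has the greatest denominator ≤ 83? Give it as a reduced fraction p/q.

49/10

a_0 = 4: 4/1  (≤ bound)
a_1 = 1: 5/1  (≤ bound)
a_2 = 8: 44/9  (≤ bound)
a_3 = 1: 49/10  (≤ bound)
a_4 = 8: 436/89  (> 83, stop)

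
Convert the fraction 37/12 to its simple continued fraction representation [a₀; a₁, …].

Run the Euclidean algorithm, recording each quotient:
⌊37/12⌋ = 3, remainder 1
⌊12/1⌋ = 12, remainder 0

[3; 12]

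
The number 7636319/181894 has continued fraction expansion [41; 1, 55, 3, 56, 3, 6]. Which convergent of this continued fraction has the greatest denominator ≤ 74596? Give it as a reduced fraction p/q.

1206108/28729

a_0 = 41: 41/1  (≤ bound)
a_1 = 1: 42/1  (≤ bound)
a_2 = 55: 2351/56  (≤ bound)
a_3 = 3: 7095/169  (≤ bound)
a_4 = 56: 399671/9520  (≤ bound)
a_5 = 3: 1206108/28729  (≤ bound)
a_6 = 6: 7636319/181894  (> 74596, stop)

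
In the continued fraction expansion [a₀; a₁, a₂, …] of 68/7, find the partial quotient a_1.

1

⌊68/7⌋ = 9, remainder 5
⌊7/5⌋ = 1, remainder 2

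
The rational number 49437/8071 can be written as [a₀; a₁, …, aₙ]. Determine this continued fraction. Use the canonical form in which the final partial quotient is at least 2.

[6; 7, 1, 58, 2, 8]

49437 ÷ 8071 → quotient 6, remainder 1011
8071 ÷ 1011 → quotient 7, remainder 994
1011 ÷ 994 → quotient 1, remainder 17
994 ÷ 17 → quotient 58, remainder 8
17 ÷ 8 → quotient 2, remainder 1
8 ÷ 1 → quotient 8, remainder 0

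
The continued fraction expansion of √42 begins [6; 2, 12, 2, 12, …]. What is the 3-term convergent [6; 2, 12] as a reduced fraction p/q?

162/25

Collapse the nested fraction from the inside out:
Start with 12.
2 + 1/(12/1) = 2 + 1/12 = 25/12
6 + 1/(25/12) = 6 + 12/25 = 162/25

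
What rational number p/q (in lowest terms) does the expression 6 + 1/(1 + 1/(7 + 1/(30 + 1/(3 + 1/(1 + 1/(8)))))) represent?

58490/8507

Use the convergent recurrence hₖ = aₖ·hₖ₋₁ + hₖ₋₂ (and likewise for the denominators kₖ):
a_0 = 6: 6/1
a_1 = 1: 7/1
a_2 = 7: 55/8
a_3 = 30: 1657/241
a_4 = 3: 5026/731
a_5 = 1: 6683/972
a_6 = 8: 58490/8507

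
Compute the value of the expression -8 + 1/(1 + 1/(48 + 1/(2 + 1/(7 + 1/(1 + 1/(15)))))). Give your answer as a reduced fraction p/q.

Start with 15.
1 + 1/(15/1) = 1 + 1/15 = 16/15
7 + 1/(16/15) = 7 + 15/16 = 127/16
2 + 1/(127/16) = 2 + 16/127 = 270/127
48 + 1/(270/127) = 48 + 127/270 = 13087/270
1 + 1/(13087/270) = 1 + 270/13087 = 13357/13087
-8 + 1/(13357/13087) = -8 + 13087/13357 = -93769/13357

-93769/13357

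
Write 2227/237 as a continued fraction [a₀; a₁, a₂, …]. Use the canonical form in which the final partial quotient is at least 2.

2227 = 9·237 + 94, so a_0 = 9
237 = 2·94 + 49, so a_1 = 2
94 = 1·49 + 45, so a_2 = 1
49 = 1·45 + 4, so a_3 = 1
45 = 11·4 + 1, so a_4 = 11
4 = 4·1 + 0, so a_5 = 4

[9; 2, 1, 1, 11, 4]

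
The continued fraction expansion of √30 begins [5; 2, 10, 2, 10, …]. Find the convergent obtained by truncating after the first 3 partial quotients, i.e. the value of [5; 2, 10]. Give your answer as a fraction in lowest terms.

115/21

Use the convergent recurrence hₖ = aₖ·hₖ₋₁ + hₖ₋₂ (and likewise for the denominators kₖ):
a_0 = 5: 5/1
a_1 = 2: 11/2
a_2 = 10: 115/21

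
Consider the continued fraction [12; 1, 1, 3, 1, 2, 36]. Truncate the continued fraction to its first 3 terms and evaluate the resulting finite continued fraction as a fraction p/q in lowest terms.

Collapse the nested fraction from the inside out:
Start with 1.
1 + 1/(1/1) = 1 + 1/1 = 2/1
12 + 1/(2/1) = 12 + 1/2 = 25/2

25/2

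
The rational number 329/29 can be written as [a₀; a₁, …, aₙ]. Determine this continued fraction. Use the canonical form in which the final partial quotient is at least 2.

Run the Euclidean algorithm, recording each quotient:
329 ÷ 29 → quotient 11, remainder 10
29 ÷ 10 → quotient 2, remainder 9
10 ÷ 9 → quotient 1, remainder 1
9 ÷ 1 → quotient 9, remainder 0

[11; 2, 1, 9]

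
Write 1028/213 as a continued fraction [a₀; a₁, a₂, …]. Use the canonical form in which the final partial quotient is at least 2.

[4; 1, 4, 1, 3, 9]

Run the Euclidean algorithm, recording each quotient:
⌊1028/213⌋ = 4, remainder 176
⌊213/176⌋ = 1, remainder 37
⌊176/37⌋ = 4, remainder 28
⌊37/28⌋ = 1, remainder 9
⌊28/9⌋ = 3, remainder 1
⌊9/1⌋ = 9, remainder 0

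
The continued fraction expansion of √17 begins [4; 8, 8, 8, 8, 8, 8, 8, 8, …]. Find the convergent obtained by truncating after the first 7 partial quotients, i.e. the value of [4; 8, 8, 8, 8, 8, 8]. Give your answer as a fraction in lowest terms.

1166876/283009

Start with 8.
8 + 1/(8/1) = 8 + 1/8 = 65/8
8 + 1/(65/8) = 8 + 8/65 = 528/65
8 + 1/(528/65) = 8 + 65/528 = 4289/528
8 + 1/(4289/528) = 8 + 528/4289 = 34840/4289
8 + 1/(34840/4289) = 8 + 4289/34840 = 283009/34840
4 + 1/(283009/34840) = 4 + 34840/283009 = 1166876/283009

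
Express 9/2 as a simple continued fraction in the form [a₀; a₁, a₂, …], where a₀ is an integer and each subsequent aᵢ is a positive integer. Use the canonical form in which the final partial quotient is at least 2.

9 ÷ 2 → quotient 4, remainder 1
2 ÷ 1 → quotient 2, remainder 0

[4; 2]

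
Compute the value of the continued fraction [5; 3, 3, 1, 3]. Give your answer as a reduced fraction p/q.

260/49

a_0 = 5: 5/1
a_1 = 3: 16/3
a_2 = 3: 53/10
a_3 = 1: 69/13
a_4 = 3: 260/49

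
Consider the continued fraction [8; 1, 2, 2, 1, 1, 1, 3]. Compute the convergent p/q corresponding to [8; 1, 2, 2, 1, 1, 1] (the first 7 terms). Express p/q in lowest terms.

235/27

Start with 1.
1 + 1/(1/1) = 1 + 1/1 = 2/1
1 + 1/(2/1) = 1 + 1/2 = 3/2
2 + 1/(3/2) = 2 + 2/3 = 8/3
2 + 1/(8/3) = 2 + 3/8 = 19/8
1 + 1/(19/8) = 1 + 8/19 = 27/19
8 + 1/(27/19) = 8 + 19/27 = 235/27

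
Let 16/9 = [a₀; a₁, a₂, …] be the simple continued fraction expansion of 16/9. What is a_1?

1

16 = 1·9 + 7, so a_0 = 1
9 = 1·7 + 2, so a_1 = 1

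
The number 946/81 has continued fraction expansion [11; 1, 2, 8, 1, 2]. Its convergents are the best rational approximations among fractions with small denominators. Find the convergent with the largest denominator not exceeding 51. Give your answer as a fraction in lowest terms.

List convergents until the denominator exceeds the bound:
a_0 = 11: 11/1  (≤ bound)
a_1 = 1: 12/1  (≤ bound)
a_2 = 2: 35/3  (≤ bound)
a_3 = 8: 292/25  (≤ bound)
a_4 = 1: 327/28  (≤ bound)
a_5 = 2: 946/81  (> 51, stop)

327/28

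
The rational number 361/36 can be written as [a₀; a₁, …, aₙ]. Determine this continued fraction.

361 ÷ 36 → quotient 10, remainder 1
36 ÷ 1 → quotient 36, remainder 0

[10; 36]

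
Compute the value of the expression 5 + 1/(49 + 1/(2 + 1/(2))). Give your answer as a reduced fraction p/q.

1240/247

Start with 2.
2 + 1/(2/1) = 2 + 1/2 = 5/2
49 + 1/(5/2) = 49 + 2/5 = 247/5
5 + 1/(247/5) = 5 + 5/247 = 1240/247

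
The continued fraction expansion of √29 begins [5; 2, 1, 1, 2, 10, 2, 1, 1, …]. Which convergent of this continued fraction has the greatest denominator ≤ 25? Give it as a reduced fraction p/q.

List convergents until the denominator exceeds the bound:
a_0 = 5: 5/1  (≤ bound)
a_1 = 2: 11/2  (≤ bound)
a_2 = 1: 16/3  (≤ bound)
a_3 = 1: 27/5  (≤ bound)
a_4 = 2: 70/13  (≤ bound)
a_5 = 10: 727/135  (> 25, stop)

70/13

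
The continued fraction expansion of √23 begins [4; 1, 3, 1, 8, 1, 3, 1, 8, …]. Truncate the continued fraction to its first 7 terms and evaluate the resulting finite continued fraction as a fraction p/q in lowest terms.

Compute successive convergents:
a_0 = 4: 4/1
a_1 = 1: 5/1
a_2 = 3: 19/4
a_3 = 1: 24/5
a_4 = 8: 211/44
a_5 = 1: 235/49
a_6 = 3: 916/191

916/191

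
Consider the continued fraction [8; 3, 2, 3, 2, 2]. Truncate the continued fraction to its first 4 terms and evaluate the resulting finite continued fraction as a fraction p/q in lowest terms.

Compute successive convergents:
a_0 = 8: 8/1
a_1 = 3: 25/3
a_2 = 2: 58/7
a_3 = 3: 199/24

199/24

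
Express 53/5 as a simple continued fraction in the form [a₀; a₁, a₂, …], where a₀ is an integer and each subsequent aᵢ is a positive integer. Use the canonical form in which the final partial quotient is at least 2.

[10; 1, 1, 2]

53 = 10·5 + 3, so a_0 = 10
5 = 1·3 + 2, so a_1 = 1
3 = 1·2 + 1, so a_2 = 1
2 = 2·1 + 0, so a_3 = 2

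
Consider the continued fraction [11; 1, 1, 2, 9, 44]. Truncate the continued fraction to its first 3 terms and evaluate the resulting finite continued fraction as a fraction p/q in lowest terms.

23/2

a_0 = 11: 11/1
a_1 = 1: 12/1
a_2 = 1: 23/2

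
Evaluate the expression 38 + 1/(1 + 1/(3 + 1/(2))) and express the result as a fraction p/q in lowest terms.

349/9

Start with 2.
3 + 1/(2/1) = 3 + 1/2 = 7/2
1 + 1/(7/2) = 1 + 2/7 = 9/7
38 + 1/(9/7) = 38 + 7/9 = 349/9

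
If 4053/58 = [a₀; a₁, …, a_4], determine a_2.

Apply division with remainder until the remainder is 0:
⌊4053/58⌋ = 69, remainder 51
⌊58/51⌋ = 1, remainder 7
⌊51/7⌋ = 7, remainder 2

7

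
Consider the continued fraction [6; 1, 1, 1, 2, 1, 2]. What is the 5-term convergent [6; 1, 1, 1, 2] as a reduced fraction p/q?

Starting at the tail and folding back:
Start with 2.
1 + 1/(2/1) = 1 + 1/2 = 3/2
1 + 1/(3/2) = 1 + 2/3 = 5/3
1 + 1/(5/3) = 1 + 3/5 = 8/5
6 + 1/(8/5) = 6 + 5/8 = 53/8

53/8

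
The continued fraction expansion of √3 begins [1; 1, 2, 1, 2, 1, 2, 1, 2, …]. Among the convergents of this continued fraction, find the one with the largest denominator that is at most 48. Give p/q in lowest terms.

a_0 = 1: 1/1  (≤ bound)
a_1 = 1: 2/1  (≤ bound)
a_2 = 2: 5/3  (≤ bound)
a_3 = 1: 7/4  (≤ bound)
a_4 = 2: 19/11  (≤ bound)
a_5 = 1: 26/15  (≤ bound)
a_6 = 2: 71/41  (≤ bound)
a_7 = 1: 97/56  (> 48, stop)

71/41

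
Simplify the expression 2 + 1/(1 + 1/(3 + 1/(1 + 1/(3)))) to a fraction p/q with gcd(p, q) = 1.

Start with 3.
1 + 1/(3/1) = 1 + 1/3 = 4/3
3 + 1/(4/3) = 3 + 3/4 = 15/4
1 + 1/(15/4) = 1 + 4/15 = 19/15
2 + 1/(19/15) = 2 + 15/19 = 53/19

53/19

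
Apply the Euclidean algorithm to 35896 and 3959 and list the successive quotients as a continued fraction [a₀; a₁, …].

[9; 14, 1, 15, 1, 1, 3, 2]

35896 ÷ 3959 → quotient 9, remainder 265
3959 ÷ 265 → quotient 14, remainder 249
265 ÷ 249 → quotient 1, remainder 16
249 ÷ 16 → quotient 15, remainder 9
16 ÷ 9 → quotient 1, remainder 7
9 ÷ 7 → quotient 1, remainder 2
7 ÷ 2 → quotient 3, remainder 1
2 ÷ 1 → quotient 2, remainder 0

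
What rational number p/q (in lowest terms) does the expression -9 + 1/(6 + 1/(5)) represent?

a_0 = -9: -9/1
a_1 = 6: -53/6
a_2 = 5: -274/31

-274/31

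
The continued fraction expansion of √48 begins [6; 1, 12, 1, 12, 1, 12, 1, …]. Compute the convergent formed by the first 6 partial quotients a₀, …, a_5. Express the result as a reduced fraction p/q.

Collapse the nested fraction from the inside out:
Start with 1.
12 + 1/(1/1) = 12 + 1/1 = 13/1
1 + 1/(13/1) = 1 + 1/13 = 14/13
12 + 1/(14/13) = 12 + 13/14 = 181/14
1 + 1/(181/14) = 1 + 14/181 = 195/181
6 + 1/(195/181) = 6 + 181/195 = 1351/195

1351/195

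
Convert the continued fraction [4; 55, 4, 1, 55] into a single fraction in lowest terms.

Collapse the nested fraction from the inside out:
Start with 55.
1 + 1/(55/1) = 1 + 1/55 = 56/55
4 + 1/(56/55) = 4 + 55/56 = 279/56
55 + 1/(279/56) = 55 + 56/279 = 15401/279
4 + 1/(15401/279) = 4 + 279/15401 = 61883/15401

61883/15401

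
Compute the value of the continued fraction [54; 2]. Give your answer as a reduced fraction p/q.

Work from the innermost term outward:
Start with 2.
54 + 1/(2/1) = 54 + 1/2 = 109/2

109/2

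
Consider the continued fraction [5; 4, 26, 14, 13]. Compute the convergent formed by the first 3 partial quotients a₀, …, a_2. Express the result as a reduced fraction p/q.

Start with 26.
4 + 1/(26/1) = 4 + 1/26 = 105/26
5 + 1/(105/26) = 5 + 26/105 = 551/105

551/105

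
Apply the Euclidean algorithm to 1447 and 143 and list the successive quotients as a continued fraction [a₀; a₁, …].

[10; 8, 2, 2, 3]

⌊1447/143⌋ = 10, remainder 17
⌊143/17⌋ = 8, remainder 7
⌊17/7⌋ = 2, remainder 3
⌊7/3⌋ = 2, remainder 1
⌊3/1⌋ = 3, remainder 0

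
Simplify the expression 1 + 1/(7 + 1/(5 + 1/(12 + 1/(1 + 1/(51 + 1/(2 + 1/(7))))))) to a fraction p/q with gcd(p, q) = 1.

Collapse the nested fraction from the inside out:
Start with 7.
2 + 1/(7/1) = 2 + 1/7 = 15/7
51 + 1/(15/7) = 51 + 7/15 = 772/15
1 + 1/(772/15) = 1 + 15/772 = 787/772
12 + 1/(787/772) = 12 + 772/787 = 10216/787
5 + 1/(10216/787) = 5 + 787/10216 = 51867/10216
7 + 1/(51867/10216) = 7 + 10216/51867 = 373285/51867
1 + 1/(373285/51867) = 1 + 51867/373285 = 425152/373285

425152/373285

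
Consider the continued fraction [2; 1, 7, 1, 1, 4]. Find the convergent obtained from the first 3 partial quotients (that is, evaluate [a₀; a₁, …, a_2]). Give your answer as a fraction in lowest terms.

Collapse the nested fraction from the inside out:
Start with 7.
1 + 1/(7/1) = 1 + 1/7 = 8/7
2 + 1/(8/7) = 2 + 7/8 = 23/8

23/8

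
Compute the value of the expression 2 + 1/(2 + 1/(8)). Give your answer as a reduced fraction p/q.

42/17

Work from the innermost term outward:
Start with 8.
2 + 1/(8/1) = 2 + 1/8 = 17/8
2 + 1/(17/8) = 2 + 8/17 = 42/17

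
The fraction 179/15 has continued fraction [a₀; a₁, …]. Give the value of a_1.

1

179 ÷ 15 → quotient 11, remainder 14
15 ÷ 14 → quotient 1, remainder 1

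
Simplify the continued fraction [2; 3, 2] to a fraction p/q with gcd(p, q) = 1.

16/7

a_0 = 2: 2/1
a_1 = 3: 7/3
a_2 = 2: 16/7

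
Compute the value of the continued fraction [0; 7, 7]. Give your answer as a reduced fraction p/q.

7/50

Start with 7.
7 + 1/(7/1) = 7 + 1/7 = 50/7
0 + 1/(50/7) = 0 + 7/50 = 7/50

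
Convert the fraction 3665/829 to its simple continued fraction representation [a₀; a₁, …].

3665 ÷ 829 → quotient 4, remainder 349
829 ÷ 349 → quotient 2, remainder 131
349 ÷ 131 → quotient 2, remainder 87
131 ÷ 87 → quotient 1, remainder 44
87 ÷ 44 → quotient 1, remainder 43
44 ÷ 43 → quotient 1, remainder 1
43 ÷ 1 → quotient 43, remainder 0

[4; 2, 2, 1, 1, 1, 43]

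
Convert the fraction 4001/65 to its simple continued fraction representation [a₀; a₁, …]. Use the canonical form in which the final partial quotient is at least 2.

⌊4001/65⌋ = 61, remainder 36
⌊65/36⌋ = 1, remainder 29
⌊36/29⌋ = 1, remainder 7
⌊29/7⌋ = 4, remainder 1
⌊7/1⌋ = 7, remainder 0

[61; 1, 1, 4, 7]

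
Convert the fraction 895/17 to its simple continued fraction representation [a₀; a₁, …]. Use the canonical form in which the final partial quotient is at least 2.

895 ÷ 17 → quotient 52, remainder 11
17 ÷ 11 → quotient 1, remainder 6
11 ÷ 6 → quotient 1, remainder 5
6 ÷ 5 → quotient 1, remainder 1
5 ÷ 1 → quotient 5, remainder 0

[52; 1, 1, 1, 5]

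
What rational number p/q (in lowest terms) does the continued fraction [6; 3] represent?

Start with 3.
6 + 1/(3/1) = 6 + 1/3 = 19/3

19/3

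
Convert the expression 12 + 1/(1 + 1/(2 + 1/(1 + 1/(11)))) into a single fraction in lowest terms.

599/47

Build up convergents one term at a time:
a_0 = 12: 12/1
a_1 = 1: 13/1
a_2 = 2: 38/3
a_3 = 1: 51/4
a_4 = 11: 599/47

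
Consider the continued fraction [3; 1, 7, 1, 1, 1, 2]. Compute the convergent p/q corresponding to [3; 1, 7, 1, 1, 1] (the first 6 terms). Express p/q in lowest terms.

101/26

Use the convergent recurrence hₖ = aₖ·hₖ₋₁ + hₖ₋₂ (and likewise for the denominators kₖ):
a_0 = 3: 3/1
a_1 = 1: 4/1
a_2 = 7: 31/8
a_3 = 1: 35/9
a_4 = 1: 66/17
a_5 = 1: 101/26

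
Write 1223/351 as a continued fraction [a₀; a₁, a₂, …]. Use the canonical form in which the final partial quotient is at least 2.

1223 ÷ 351 → quotient 3, remainder 170
351 ÷ 170 → quotient 2, remainder 11
170 ÷ 11 → quotient 15, remainder 5
11 ÷ 5 → quotient 2, remainder 1
5 ÷ 1 → quotient 5, remainder 0

[3; 2, 15, 2, 5]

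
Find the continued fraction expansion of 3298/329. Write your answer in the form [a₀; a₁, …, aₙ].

Apply division with remainder until the remainder is 0:
3298 = 10·329 + 8, so a_0 = 10
329 = 41·8 + 1, so a_1 = 41
8 = 8·1 + 0, so a_2 = 8

[10; 41, 8]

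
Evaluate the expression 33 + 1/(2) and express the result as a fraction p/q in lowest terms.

67/2

a_0 = 33: 33/1
a_1 = 2: 67/2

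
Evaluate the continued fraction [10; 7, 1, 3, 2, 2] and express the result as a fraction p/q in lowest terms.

1732/171

a_0 = 10: 10/1
a_1 = 7: 71/7
a_2 = 1: 81/8
a_3 = 3: 314/31
a_4 = 2: 709/70
a_5 = 2: 1732/171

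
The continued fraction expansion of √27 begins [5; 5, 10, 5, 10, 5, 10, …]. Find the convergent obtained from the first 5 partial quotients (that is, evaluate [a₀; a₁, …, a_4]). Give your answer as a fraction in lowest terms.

Compute successive convergents:
a_0 = 5: 5/1
a_1 = 5: 26/5
a_2 = 10: 265/51
a_3 = 5: 1351/260
a_4 = 10: 13775/2651

13775/2651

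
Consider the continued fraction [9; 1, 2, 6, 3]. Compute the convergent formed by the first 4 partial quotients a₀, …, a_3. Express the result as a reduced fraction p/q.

Start with 6.
2 + 1/(6/1) = 2 + 1/6 = 13/6
1 + 1/(13/6) = 1 + 6/13 = 19/13
9 + 1/(19/13) = 9 + 13/19 = 184/19

184/19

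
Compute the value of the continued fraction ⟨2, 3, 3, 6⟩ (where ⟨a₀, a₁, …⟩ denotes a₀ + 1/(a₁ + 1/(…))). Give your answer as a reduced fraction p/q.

Start with 6.
3 + 1/(6/1) = 3 + 1/6 = 19/6
3 + 1/(19/6) = 3 + 6/19 = 63/19
2 + 1/(63/19) = 2 + 19/63 = 145/63

145/63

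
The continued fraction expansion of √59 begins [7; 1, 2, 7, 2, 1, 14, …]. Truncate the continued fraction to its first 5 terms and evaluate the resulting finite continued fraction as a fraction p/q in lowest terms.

Start with 2.
7 + 1/(2/1) = 7 + 1/2 = 15/2
2 + 1/(15/2) = 2 + 2/15 = 32/15
1 + 1/(32/15) = 1 + 15/32 = 47/32
7 + 1/(47/32) = 7 + 32/47 = 361/47

361/47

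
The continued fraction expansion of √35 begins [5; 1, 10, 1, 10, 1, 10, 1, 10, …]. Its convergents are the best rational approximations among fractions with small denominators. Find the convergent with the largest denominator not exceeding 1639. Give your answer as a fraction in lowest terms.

9235/1561

a_0 = 5: 5/1  (≤ bound)
a_1 = 1: 6/1  (≤ bound)
a_2 = 10: 65/11  (≤ bound)
a_3 = 1: 71/12  (≤ bound)
a_4 = 10: 775/131  (≤ bound)
a_5 = 1: 846/143  (≤ bound)
a_6 = 10: 9235/1561  (≤ bound)
a_7 = 1: 10081/1704  (> 1639, stop)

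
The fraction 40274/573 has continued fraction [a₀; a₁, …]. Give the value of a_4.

⌊40274/573⌋ = 70, remainder 164
⌊573/164⌋ = 3, remainder 81
⌊164/81⌋ = 2, remainder 2
⌊81/2⌋ = 40, remainder 1
⌊2/1⌋ = 2, remainder 0

2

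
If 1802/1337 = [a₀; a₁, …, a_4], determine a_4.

58

Apply division with remainder until the remainder is 0:
1802 = 1·1337 + 465, so a_0 = 1
1337 = 2·465 + 407, so a_1 = 2
465 = 1·407 + 58, so a_2 = 1
407 = 7·58 + 1, so a_3 = 7
58 = 58·1 + 0, so a_4 = 58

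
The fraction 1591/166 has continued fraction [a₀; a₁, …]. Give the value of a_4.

⌊1591/166⌋ = 9, remainder 97
⌊166/97⌋ = 1, remainder 69
⌊97/69⌋ = 1, remainder 28
⌊69/28⌋ = 2, remainder 13
⌊28/13⌋ = 2, remainder 2

2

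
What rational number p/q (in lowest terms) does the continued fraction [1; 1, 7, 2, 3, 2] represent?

Build up convergents one term at a time:
a_0 = 1: 1/1
a_1 = 1: 2/1
a_2 = 7: 15/8
a_3 = 2: 32/17
a_4 = 3: 111/59
a_5 = 2: 254/135

254/135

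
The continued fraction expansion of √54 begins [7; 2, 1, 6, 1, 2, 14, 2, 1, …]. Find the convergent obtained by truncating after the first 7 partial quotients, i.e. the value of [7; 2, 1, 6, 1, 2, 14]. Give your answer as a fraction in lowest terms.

Work from the innermost term outward:
Start with 14.
2 + 1/(14/1) = 2 + 1/14 = 29/14
1 + 1/(29/14) = 1 + 14/29 = 43/29
6 + 1/(43/29) = 6 + 29/43 = 287/43
1 + 1/(287/43) = 1 + 43/287 = 330/287
2 + 1/(330/287) = 2 + 287/330 = 947/330
7 + 1/(947/330) = 7 + 330/947 = 6959/947

6959/947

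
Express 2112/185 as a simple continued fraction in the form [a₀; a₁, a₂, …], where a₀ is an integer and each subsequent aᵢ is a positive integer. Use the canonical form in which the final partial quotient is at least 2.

[11; 2, 2, 2, 15]

2112 = 11·185 + 77, so a_0 = 11
185 = 2·77 + 31, so a_1 = 2
77 = 2·31 + 15, so a_2 = 2
31 = 2·15 + 1, so a_3 = 2
15 = 15·1 + 0, so a_4 = 15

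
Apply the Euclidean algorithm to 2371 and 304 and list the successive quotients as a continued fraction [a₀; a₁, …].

Apply division with remainder until the remainder is 0:
⌊2371/304⌋ = 7, remainder 243
⌊304/243⌋ = 1, remainder 61
⌊243/61⌋ = 3, remainder 60
⌊61/60⌋ = 1, remainder 1
⌊60/1⌋ = 60, remainder 0

[7; 1, 3, 1, 60]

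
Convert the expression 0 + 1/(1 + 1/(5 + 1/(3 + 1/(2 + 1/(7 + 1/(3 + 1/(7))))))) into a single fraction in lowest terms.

Start with 7.
3 + 1/(7/1) = 3 + 1/7 = 22/7
7 + 1/(22/7) = 7 + 7/22 = 161/22
2 + 1/(161/22) = 2 + 22/161 = 344/161
3 + 1/(344/161) = 3 + 161/344 = 1193/344
5 + 1/(1193/344) = 5 + 344/1193 = 6309/1193
1 + 1/(6309/1193) = 1 + 1193/6309 = 7502/6309
0 + 1/(7502/6309) = 0 + 6309/7502 = 6309/7502

6309/7502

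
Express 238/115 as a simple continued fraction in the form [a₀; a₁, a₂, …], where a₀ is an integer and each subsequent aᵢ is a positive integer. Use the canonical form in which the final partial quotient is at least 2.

238 = 2·115 + 8, so a_0 = 2
115 = 14·8 + 3, so a_1 = 14
8 = 2·3 + 2, so a_2 = 2
3 = 1·2 + 1, so a_3 = 1
2 = 2·1 + 0, so a_4 = 2

[2; 14, 2, 1, 2]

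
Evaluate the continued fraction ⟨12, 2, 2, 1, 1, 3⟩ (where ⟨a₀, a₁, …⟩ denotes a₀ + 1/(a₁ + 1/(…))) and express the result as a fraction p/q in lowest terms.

Collapse the nested fraction from the inside out:
Start with 3.
1 + 1/(3/1) = 1 + 1/3 = 4/3
1 + 1/(4/3) = 1 + 3/4 = 7/4
2 + 1/(7/4) = 2 + 4/7 = 18/7
2 + 1/(18/7) = 2 + 7/18 = 43/18
12 + 1/(43/18) = 12 + 18/43 = 534/43

534/43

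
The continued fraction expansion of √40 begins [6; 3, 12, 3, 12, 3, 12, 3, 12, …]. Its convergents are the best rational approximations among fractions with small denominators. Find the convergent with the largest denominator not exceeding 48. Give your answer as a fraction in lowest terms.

List convergents until the denominator exceeds the bound:
a_0 = 6: 6/1  (≤ bound)
a_1 = 3: 19/3  (≤ bound)
a_2 = 12: 234/37  (≤ bound)
a_3 = 3: 721/114  (> 48, stop)

234/37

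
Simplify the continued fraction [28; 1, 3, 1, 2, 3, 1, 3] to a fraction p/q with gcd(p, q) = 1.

a_0 = 28: 28/1
a_1 = 1: 29/1
a_2 = 3: 115/4
a_3 = 1: 144/5
a_4 = 2: 403/14
a_5 = 3: 1353/47
a_6 = 1: 1756/61
a_7 = 3: 6621/230

6621/230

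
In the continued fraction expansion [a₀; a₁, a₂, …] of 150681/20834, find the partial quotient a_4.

150681 ÷ 20834 → quotient 7, remainder 4843
20834 ÷ 4843 → quotient 4, remainder 1462
4843 ÷ 1462 → quotient 3, remainder 457
1462 ÷ 457 → quotient 3, remainder 91
457 ÷ 91 → quotient 5, remainder 2

5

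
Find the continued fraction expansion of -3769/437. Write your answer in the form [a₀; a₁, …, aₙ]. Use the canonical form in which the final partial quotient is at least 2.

-3769 ÷ 437 → quotient -9, remainder 164
437 ÷ 164 → quotient 2, remainder 109
164 ÷ 109 → quotient 1, remainder 55
109 ÷ 55 → quotient 1, remainder 54
55 ÷ 54 → quotient 1, remainder 1
54 ÷ 1 → quotient 54, remainder 0

[-9; 2, 1, 1, 1, 54]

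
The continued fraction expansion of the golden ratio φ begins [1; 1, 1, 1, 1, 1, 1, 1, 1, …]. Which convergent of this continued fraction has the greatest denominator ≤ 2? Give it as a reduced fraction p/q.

3/2

a_0 = 1: 1/1  (≤ bound)
a_1 = 1: 2/1  (≤ bound)
a_2 = 1: 3/2  (≤ bound)
a_3 = 1: 5/3  (> 2, stop)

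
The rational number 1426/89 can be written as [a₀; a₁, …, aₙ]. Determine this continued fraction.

[16; 44, 2]

1426 = 16·89 + 2, so a_0 = 16
89 = 44·2 + 1, so a_1 = 44
2 = 2·1 + 0, so a_2 = 2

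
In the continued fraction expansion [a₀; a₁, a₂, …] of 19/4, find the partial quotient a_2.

19 ÷ 4 → quotient 4, remainder 3
4 ÷ 3 → quotient 1, remainder 1
3 ÷ 1 → quotient 3, remainder 0

3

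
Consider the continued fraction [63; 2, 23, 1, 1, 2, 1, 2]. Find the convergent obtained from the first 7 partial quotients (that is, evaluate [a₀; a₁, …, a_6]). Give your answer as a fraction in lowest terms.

Start with 1.
2 + 1/(1/1) = 2 + 1/1 = 3/1
1 + 1/(3/1) = 1 + 1/3 = 4/3
1 + 1/(4/3) = 1 + 3/4 = 7/4
23 + 1/(7/4) = 23 + 4/7 = 165/7
2 + 1/(165/7) = 2 + 7/165 = 337/165
63 + 1/(337/165) = 63 + 165/337 = 21396/337

21396/337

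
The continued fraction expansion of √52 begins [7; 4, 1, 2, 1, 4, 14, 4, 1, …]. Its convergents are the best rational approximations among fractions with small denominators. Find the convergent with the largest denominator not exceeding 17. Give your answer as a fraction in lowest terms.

a_0 = 7: 7/1  (≤ bound)
a_1 = 4: 29/4  (≤ bound)
a_2 = 1: 36/5  (≤ bound)
a_3 = 2: 101/14  (≤ bound)
a_4 = 1: 137/19  (> 17, stop)

101/14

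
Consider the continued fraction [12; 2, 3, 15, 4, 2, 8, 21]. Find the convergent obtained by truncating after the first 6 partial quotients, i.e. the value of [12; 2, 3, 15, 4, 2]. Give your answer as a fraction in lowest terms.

Build up convergents one term at a time:
a_0 = 12: 12/1
a_1 = 2: 25/2
a_2 = 3: 87/7
a_3 = 15: 1330/107
a_4 = 4: 5407/435
a_5 = 2: 12144/977

12144/977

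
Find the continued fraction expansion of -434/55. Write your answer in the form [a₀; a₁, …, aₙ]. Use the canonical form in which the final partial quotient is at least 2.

[-8; 9, 6]

Run the Euclidean algorithm, recording each quotient:
⌊-434/55⌋ = -8, remainder 6
⌊55/6⌋ = 9, remainder 1
⌊6/1⌋ = 6, remainder 0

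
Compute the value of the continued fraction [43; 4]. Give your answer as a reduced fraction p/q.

Compute successive convergents:
a_0 = 43: 43/1
a_1 = 4: 173/4

173/4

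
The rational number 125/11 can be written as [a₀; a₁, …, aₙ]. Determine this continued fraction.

125 ÷ 11 → quotient 11, remainder 4
11 ÷ 4 → quotient 2, remainder 3
4 ÷ 3 → quotient 1, remainder 1
3 ÷ 1 → quotient 3, remainder 0

[11; 2, 1, 3]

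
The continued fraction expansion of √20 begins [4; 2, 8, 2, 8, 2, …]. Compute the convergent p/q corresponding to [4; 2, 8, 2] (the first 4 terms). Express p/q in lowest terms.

161/36

Use the convergent recurrence hₖ = aₖ·hₖ₋₁ + hₖ₋₂ (and likewise for the denominators kₖ):
a_0 = 4: 4/1
a_1 = 2: 9/2
a_2 = 8: 76/17
a_3 = 2: 161/36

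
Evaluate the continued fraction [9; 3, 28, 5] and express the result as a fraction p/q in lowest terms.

Starting at the tail and folding back:
Start with 5.
28 + 1/(5/1) = 28 + 1/5 = 141/5
3 + 1/(141/5) = 3 + 5/141 = 428/141
9 + 1/(428/141) = 9 + 141/428 = 3993/428

3993/428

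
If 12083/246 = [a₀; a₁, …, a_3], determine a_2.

2

12083 ÷ 246 → quotient 49, remainder 29
246 ÷ 29 → quotient 8, remainder 14
29 ÷ 14 → quotient 2, remainder 1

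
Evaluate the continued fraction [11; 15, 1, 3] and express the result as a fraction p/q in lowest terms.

Start with 3.
1 + 1/(3/1) = 1 + 1/3 = 4/3
15 + 1/(4/3) = 15 + 3/4 = 63/4
11 + 1/(63/4) = 11 + 4/63 = 697/63

697/63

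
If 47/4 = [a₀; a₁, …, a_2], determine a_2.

3

47 ÷ 4 → quotient 11, remainder 3
4 ÷ 3 → quotient 1, remainder 1
3 ÷ 1 → quotient 3, remainder 0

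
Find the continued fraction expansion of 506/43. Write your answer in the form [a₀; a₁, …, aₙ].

⌊506/43⌋ = 11, remainder 33
⌊43/33⌋ = 1, remainder 10
⌊33/10⌋ = 3, remainder 3
⌊10/3⌋ = 3, remainder 1
⌊3/1⌋ = 3, remainder 0

[11; 1, 3, 3, 3]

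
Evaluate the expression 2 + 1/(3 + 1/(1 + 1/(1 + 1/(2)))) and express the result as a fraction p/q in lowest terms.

41/18

Build up convergents one term at a time:
a_0 = 2: 2/1
a_1 = 3: 7/3
a_2 = 1: 9/4
a_3 = 1: 16/7
a_4 = 2: 41/18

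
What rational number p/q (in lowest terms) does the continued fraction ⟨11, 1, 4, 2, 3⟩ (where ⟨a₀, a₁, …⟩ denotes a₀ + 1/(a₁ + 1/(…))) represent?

449/38

Start with 3.
2 + 1/(3/1) = 2 + 1/3 = 7/3
4 + 1/(7/3) = 4 + 3/7 = 31/7
1 + 1/(31/7) = 1 + 7/31 = 38/31
11 + 1/(38/31) = 11 + 31/38 = 449/38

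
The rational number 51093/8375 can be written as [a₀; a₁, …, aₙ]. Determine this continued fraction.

51093 = 6·8375 + 843, so a_0 = 6
8375 = 9·843 + 788, so a_1 = 9
843 = 1·788 + 55, so a_2 = 1
788 = 14·55 + 18, so a_3 = 14
55 = 3·18 + 1, so a_4 = 3
18 = 18·1 + 0, so a_5 = 18

[6; 9, 1, 14, 3, 18]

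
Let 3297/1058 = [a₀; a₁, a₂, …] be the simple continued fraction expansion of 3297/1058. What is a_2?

⌊3297/1058⌋ = 3, remainder 123
⌊1058/123⌋ = 8, remainder 74
⌊123/74⌋ = 1, remainder 49

1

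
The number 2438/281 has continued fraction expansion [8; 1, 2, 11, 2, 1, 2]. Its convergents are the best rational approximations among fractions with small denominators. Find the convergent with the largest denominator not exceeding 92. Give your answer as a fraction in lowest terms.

616/71

a_0 = 8: 8/1  (≤ bound)
a_1 = 1: 9/1  (≤ bound)
a_2 = 2: 26/3  (≤ bound)
a_3 = 11: 295/34  (≤ bound)
a_4 = 2: 616/71  (≤ bound)
a_5 = 1: 911/105  (> 92, stop)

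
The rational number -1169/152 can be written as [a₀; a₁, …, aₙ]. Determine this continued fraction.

[-8; 3, 4, 3, 1, 2]

⌊-1169/152⌋ = -8, remainder 47
⌊152/47⌋ = 3, remainder 11
⌊47/11⌋ = 4, remainder 3
⌊11/3⌋ = 3, remainder 2
⌊3/2⌋ = 1, remainder 1
⌊2/1⌋ = 2, remainder 0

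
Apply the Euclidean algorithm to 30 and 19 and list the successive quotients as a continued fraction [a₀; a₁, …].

Repeatedly divide and take the remainder:
30 = 1·19 + 11, so a_0 = 1
19 = 1·11 + 8, so a_1 = 1
11 = 1·8 + 3, so a_2 = 1
8 = 2·3 + 2, so a_3 = 2
3 = 1·2 + 1, so a_4 = 1
2 = 2·1 + 0, so a_5 = 2

[1; 1, 1, 2, 1, 2]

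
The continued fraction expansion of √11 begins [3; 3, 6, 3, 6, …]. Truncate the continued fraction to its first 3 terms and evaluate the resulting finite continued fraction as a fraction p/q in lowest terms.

Work from the innermost term outward:
Start with 6.
3 + 1/(6/1) = 3 + 1/6 = 19/6
3 + 1/(19/6) = 3 + 6/19 = 63/19

63/19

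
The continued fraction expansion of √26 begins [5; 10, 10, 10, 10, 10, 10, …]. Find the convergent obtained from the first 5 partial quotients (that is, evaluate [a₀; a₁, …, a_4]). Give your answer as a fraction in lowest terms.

52525/10301

Use the convergent recurrence hₖ = aₖ·hₖ₋₁ + hₖ₋₂ (and likewise for the denominators kₖ):
a_0 = 5: 5/1
a_1 = 10: 51/10
a_2 = 10: 515/101
a_3 = 10: 5201/1020
a_4 = 10: 52525/10301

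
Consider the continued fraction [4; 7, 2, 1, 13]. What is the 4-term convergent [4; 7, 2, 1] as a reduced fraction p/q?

91/22

Work from the innermost term outward:
Start with 1.
2 + 1/(1/1) = 2 + 1/1 = 3/1
7 + 1/(3/1) = 7 + 1/3 = 22/3
4 + 1/(22/3) = 4 + 3/22 = 91/22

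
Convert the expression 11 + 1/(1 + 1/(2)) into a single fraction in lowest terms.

Starting at the tail and folding back:
Start with 2.
1 + 1/(2/1) = 1 + 1/2 = 3/2
11 + 1/(3/2) = 11 + 2/3 = 35/3

35/3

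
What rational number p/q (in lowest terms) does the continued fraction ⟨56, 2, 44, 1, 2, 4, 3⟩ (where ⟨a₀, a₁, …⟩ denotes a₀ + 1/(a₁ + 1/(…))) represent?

214453/3796

Start with 3.
4 + 1/(3/1) = 4 + 1/3 = 13/3
2 + 1/(13/3) = 2 + 3/13 = 29/13
1 + 1/(29/13) = 1 + 13/29 = 42/29
44 + 1/(42/29) = 44 + 29/42 = 1877/42
2 + 1/(1877/42) = 2 + 42/1877 = 3796/1877
56 + 1/(3796/1877) = 56 + 1877/3796 = 214453/3796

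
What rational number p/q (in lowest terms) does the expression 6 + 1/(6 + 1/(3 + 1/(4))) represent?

Start with 4.
3 + 1/(4/1) = 3 + 1/4 = 13/4
6 + 1/(13/4) = 6 + 4/13 = 82/13
6 + 1/(82/13) = 6 + 13/82 = 505/82

505/82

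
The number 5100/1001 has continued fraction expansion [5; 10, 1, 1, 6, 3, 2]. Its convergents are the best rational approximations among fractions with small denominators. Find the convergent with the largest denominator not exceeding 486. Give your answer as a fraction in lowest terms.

2201/432

a_0 = 5: 5/1  (≤ bound)
a_1 = 10: 51/10  (≤ bound)
a_2 = 1: 56/11  (≤ bound)
a_3 = 1: 107/21  (≤ bound)
a_4 = 6: 698/137  (≤ bound)
a_5 = 3: 2201/432  (≤ bound)
a_6 = 2: 5100/1001  (> 486, stop)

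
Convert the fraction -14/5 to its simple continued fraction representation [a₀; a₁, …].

⌊-14/5⌋ = -3, remainder 1
⌊5/1⌋ = 5, remainder 0

[-3; 5]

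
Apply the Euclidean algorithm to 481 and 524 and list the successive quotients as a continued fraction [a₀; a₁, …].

481 = 0·524 + 481, so a_0 = 0
524 = 1·481 + 43, so a_1 = 1
481 = 11·43 + 8, so a_2 = 11
43 = 5·8 + 3, so a_3 = 5
8 = 2·3 + 2, so a_4 = 2
3 = 1·2 + 1, so a_5 = 1
2 = 2·1 + 0, so a_6 = 2

[0; 1, 11, 5, 2, 1, 2]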